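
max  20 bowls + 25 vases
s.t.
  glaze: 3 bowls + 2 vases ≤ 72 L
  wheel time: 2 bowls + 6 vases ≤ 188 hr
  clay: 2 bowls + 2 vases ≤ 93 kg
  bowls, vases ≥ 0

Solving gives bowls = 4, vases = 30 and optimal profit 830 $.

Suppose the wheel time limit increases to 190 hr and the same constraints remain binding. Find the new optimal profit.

835

At the optimum: glaze uses 72 of 72 (binding); wheel time uses 188 of 188 (binding); clay uses 68 of 93 (slack = 25).
Since clay is not tight, its dual is 0.
Dual feasibility on the basic columns requires 3·y_glaze + 2·y_wheel time = 20, 2·y_glaze + 6·y_wheel time = 25.
This yields shadow prices y_glaze = 5, y_wheel time = 2.5.
Δz = y_wheel time·Δb = 2.5 × (2) = 5, so new z* = 830 + 5 = 835.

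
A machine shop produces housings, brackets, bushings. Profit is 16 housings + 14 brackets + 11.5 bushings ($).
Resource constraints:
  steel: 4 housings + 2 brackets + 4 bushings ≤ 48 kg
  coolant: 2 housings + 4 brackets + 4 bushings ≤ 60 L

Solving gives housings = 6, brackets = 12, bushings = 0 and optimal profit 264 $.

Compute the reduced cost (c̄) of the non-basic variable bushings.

Check each constraint at x*: steel 48/48 (tight); coolant 60/60 (tight).
From A_Bᵀ y = c: 4·y_steel + 2·y_coolant = 16; 2·y_steel + 4·y_coolant = 14.
→ y_steel = 3 and y_coolant = 2.
Reduced cost of bushings: c₃ − yᵀa₃ = 11.5 − (3·4 + 2·4) = 11.5 − 20 = -8.5.

-8.5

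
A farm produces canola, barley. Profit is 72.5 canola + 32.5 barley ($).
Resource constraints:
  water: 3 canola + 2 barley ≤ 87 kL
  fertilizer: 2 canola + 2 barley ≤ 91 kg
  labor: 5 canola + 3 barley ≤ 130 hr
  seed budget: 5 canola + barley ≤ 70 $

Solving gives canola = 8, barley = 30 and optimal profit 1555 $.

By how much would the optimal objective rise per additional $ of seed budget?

At the optimum: water uses 84 of 87 (slack = 3); fertilizer uses 76 of 91 (slack = 15); labor uses 130 of 130 (binding); seed budget uses 70 of 70 (binding).
Slack constraints have shadow price 0 (complementary slackness).
The binding rows give the dual system: 5·y_labor + 5·y_seed budget = 72.5 and 3·y_labor + 1·y_seed budget = 32.5.
→ y_labor = 9 and y_seed budget = 5.5.
Shadow price of seed budget = 5.5.

5.5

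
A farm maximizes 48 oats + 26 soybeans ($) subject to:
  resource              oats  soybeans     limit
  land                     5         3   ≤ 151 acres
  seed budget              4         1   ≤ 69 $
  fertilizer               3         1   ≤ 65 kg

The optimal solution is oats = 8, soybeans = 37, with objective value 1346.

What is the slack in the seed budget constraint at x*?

0

seed budget used = 4·8 + 1·37 = 69; slack = 69 − 69 = 0.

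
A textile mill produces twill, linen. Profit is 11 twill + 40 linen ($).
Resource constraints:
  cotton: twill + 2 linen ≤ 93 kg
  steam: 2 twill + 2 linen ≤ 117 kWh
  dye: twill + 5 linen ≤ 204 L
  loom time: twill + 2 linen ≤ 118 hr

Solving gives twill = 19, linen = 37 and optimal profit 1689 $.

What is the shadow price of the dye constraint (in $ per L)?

Check each constraint at x*: cotton 93/93 (tight); steam 112/117 (slack 5); dye 204/204 (tight); loom time 93/118 (slack 25).
Since steam, loom time are not tight, their duals are 0.
The binding rows give the dual system: 1·y_cotton + 1·y_dye = 11 and 2·y_cotton + 5·y_dye = 40.
This yields shadow prices y_cotton = 5, y_dye = 6.
Shadow price of dye = 6.

6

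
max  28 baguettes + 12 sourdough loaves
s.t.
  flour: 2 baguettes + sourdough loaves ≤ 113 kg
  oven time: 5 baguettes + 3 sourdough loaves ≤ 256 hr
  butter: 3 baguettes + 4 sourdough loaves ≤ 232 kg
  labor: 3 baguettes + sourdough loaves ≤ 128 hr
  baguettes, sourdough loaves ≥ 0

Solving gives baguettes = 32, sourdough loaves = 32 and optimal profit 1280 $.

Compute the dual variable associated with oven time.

2

Binding: oven time and labor. Non-binding: flour (17 unused), butter (8 unused).
By complementary slackness, y = 0 for the non-binding constraints.
The binding rows give the dual system: 5·y_oven time + 3·y_labor = 28 and 3·y_oven time + 1·y_labor = 12.
Solving: y_oven time = 2, y_labor = 6.
Shadow price of oven time = 2.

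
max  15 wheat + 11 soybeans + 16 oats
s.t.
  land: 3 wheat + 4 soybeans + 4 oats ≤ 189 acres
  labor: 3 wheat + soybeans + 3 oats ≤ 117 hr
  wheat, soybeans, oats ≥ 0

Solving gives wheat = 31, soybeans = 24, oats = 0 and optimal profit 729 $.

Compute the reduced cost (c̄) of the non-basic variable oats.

-1

Both land and labor are binding at x*.
The binding rows give the dual system: 3·y_land + 3·y_labor = 15 and 4·y_land + 1·y_labor = 11.
→ y_land = 2 and y_labor = 3.
Reduced cost of oats: c₃ − yᵀa₃ = 16 − (2·4 + 3·3) = 16 − 17 = -1.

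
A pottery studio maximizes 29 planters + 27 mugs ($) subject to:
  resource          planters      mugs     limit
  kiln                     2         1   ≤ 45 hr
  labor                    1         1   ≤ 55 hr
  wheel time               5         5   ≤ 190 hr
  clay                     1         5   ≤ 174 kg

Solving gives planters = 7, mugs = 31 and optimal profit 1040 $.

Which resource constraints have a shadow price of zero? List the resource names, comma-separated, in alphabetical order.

kiln: 45/45 (binding)
labor: 38/55 (slack 17)
wheel time: 190/190 (binding)
clay: 162/174 (slack 12)
By complementary slackness, a constraint with positive slack has shadow price 0 → clay, labor.

clay, labor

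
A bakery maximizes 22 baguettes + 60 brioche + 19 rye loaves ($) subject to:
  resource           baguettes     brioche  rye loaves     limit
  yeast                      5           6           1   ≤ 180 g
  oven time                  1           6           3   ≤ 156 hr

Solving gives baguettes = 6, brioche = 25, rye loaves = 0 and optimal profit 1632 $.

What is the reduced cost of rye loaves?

-5

Check each constraint at x*: yeast 180/180 (tight); oven time 156/156 (tight).
Dual feasibility on the basic columns requires 5·y_yeast + 1·y_oven time = 22, 6·y_yeast + 6·y_oven time = 60.
This yields shadow prices y_yeast = 3, y_oven time = 7.
Reduced cost of rye loaves: c₃ − yᵀa₃ = 19 − (3·1 + 7·3) = 19 − 24 = -5.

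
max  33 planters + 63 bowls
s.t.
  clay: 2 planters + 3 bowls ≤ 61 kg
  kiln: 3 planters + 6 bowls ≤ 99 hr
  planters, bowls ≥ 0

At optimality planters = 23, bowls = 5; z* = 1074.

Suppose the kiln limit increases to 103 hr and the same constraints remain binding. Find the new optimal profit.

Both clay and kiln are binding at x*.
Dual feasibility on the basic columns requires 2·y_clay + 3·y_kiln = 33, 3·y_clay + 6·y_kiln = 63.
This yields shadow prices y_clay = 3, y_kiln = 9.
Δz = y_kiln·Δb = 9 × (4) = 36, so new z* = 1074 + 36 = 1110.

1110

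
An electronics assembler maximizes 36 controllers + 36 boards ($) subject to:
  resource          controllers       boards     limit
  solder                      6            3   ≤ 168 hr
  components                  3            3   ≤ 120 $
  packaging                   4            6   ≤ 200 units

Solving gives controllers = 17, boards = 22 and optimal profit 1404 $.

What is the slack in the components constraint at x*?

3

components used = 3·17 + 3·22 = 117; slack = 120 − 117 = 3.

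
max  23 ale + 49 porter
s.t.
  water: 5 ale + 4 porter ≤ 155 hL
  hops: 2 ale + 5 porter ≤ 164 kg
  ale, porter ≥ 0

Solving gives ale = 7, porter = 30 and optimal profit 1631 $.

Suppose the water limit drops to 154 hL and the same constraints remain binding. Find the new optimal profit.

Check each constraint at x*: water 155/155 (tight); hops 164/164 (tight).
Dual feasibility on the basic columns requires 5·y_water + 2·y_hops = 23, 4·y_water + 5·y_hops = 49.
Solving: y_water = 1, y_hops = 9.
Δz = y_water·Δb = 1 × (-1) = -1, so new z* = 1631 − 1 = 1630.

1630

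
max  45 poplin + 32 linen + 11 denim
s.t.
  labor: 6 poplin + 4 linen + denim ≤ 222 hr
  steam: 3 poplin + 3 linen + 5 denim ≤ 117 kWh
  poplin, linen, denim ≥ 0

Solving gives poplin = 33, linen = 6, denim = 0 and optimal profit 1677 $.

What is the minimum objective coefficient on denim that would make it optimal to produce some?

16.5

At the optimum: labor uses 222 of 222 (binding); steam uses 117 of 117 (binding).
The binding rows give the dual system: 6·y_labor + 3·y_steam = 45 and 4·y_labor + 3·y_steam = 32.
→ y_labor = 6.5 and y_steam = 2.
denim enters the basis when its profit ≥ yᵀa₃ = 6.5·1 + 2·5 = 16.5.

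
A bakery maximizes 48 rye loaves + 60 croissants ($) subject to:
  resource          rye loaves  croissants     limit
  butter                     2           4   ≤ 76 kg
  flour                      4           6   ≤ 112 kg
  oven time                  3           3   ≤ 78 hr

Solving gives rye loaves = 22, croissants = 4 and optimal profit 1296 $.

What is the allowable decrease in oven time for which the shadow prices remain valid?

22

Binding constraints: flour, oven time. The basis is B = [[4,6],[3,3]] with det -6.
Per unit decrease in oven time, x* moves by d = (-1, 0.6667).
The basis stays optimal until rye loaves reaches 0; allowable decrease = 22 hr.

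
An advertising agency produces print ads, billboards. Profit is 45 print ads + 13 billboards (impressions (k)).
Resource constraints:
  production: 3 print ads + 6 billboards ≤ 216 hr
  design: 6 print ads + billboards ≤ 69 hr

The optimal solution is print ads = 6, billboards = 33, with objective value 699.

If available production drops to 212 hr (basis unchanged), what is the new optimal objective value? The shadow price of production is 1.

Δb = -4, so new z* = 699 + (1)·(-4) = 699 − 4 = 695.

695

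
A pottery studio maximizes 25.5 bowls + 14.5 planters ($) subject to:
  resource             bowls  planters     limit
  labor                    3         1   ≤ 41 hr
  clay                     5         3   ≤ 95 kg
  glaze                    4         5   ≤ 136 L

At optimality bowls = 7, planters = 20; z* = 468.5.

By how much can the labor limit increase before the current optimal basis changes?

Binding constraints: labor, clay. The basis is B = [[3,1],[5,3]] with det 4.
Per unit increase in labor, x* moves by d = (0.75, -1.25).
The basis stays optimal until planters reaches 0; allowable increase = 16 hr.

16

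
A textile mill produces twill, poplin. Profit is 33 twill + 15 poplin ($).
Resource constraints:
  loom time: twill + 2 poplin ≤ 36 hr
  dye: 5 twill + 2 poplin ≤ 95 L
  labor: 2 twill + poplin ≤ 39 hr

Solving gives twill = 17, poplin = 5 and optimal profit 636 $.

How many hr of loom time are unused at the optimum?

9

loom time used = 1·17 + 2·5 = 27; slack = 36 − 27 = 9.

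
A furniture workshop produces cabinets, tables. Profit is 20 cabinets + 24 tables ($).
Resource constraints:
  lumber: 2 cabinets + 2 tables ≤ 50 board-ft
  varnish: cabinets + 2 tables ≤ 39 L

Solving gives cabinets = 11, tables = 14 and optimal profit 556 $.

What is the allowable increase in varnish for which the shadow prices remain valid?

11

Binding constraints: lumber, varnish. The basis is B = [[2,2],[1,2]] with det 2.
Per unit increase in varnish, x* moves by d = (-1, 1).
The basis stays optimal until cabinets reaches 0; allowable increase = 11 L.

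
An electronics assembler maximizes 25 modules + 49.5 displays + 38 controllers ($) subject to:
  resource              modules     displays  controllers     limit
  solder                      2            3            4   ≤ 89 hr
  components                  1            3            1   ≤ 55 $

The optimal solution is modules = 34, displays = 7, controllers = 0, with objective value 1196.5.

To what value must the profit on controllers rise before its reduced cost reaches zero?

42

Both solder and components are binding at x*.
From A_Bᵀ y = c: 2·y_solder + 1·y_components = 25; 3·y_solder + 3·y_components = 49.5.
This yields shadow prices y_solder = 8.5, y_components = 8.
controllers enters the basis when its profit ≥ yᵀa₃ = 8.5·4 + 8·1 = 42.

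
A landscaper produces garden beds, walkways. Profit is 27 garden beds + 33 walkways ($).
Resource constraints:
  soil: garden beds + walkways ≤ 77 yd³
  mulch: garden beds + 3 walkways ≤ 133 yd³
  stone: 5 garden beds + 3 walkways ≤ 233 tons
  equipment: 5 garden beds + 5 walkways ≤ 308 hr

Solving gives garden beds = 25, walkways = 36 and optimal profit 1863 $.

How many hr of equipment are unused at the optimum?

equipment used = 5·25 + 5·36 = 305; slack = 308 − 305 = 3.

3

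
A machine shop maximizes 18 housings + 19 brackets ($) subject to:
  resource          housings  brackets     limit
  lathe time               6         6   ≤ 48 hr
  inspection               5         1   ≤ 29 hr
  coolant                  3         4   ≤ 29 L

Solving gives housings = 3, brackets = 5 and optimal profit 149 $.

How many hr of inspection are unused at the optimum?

9

inspection used = 5·3 + 1·5 = 20; slack = 29 − 20 = 9.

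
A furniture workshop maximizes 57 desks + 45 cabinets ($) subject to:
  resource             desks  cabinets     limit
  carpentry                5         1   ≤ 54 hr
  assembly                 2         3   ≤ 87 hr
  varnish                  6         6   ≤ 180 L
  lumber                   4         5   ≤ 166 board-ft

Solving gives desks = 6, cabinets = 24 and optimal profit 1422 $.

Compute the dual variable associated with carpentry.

3

At the optimum: carpentry uses 54 of 54 (binding); assembly uses 84 of 87 (slack = 3); varnish uses 180 of 180 (binding); lumber uses 144 of 166 (slack = 22).
Since assembly, lumber are not tight, their duals are 0.
Dual feasibility on the basic columns requires 5·y_carpentry + 6·y_varnish = 57, 1·y_carpentry + 6·y_varnish = 45.
Solving: y_carpentry = 3, y_varnish = 7.
Shadow price of carpentry = 3.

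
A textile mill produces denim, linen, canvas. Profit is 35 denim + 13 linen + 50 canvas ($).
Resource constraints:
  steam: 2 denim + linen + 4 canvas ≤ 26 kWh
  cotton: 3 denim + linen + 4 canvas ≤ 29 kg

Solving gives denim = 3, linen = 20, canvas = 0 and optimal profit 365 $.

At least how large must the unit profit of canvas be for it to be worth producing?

52

At the optimum: steam uses 26 of 26 (binding); cotton uses 29 of 29 (binding).
Dual feasibility on the basic columns requires 2·y_steam + 3·y_cotton = 35, 1·y_steam + 1·y_cotton = 13.
This yields shadow prices y_steam = 4, y_cotton = 9.
canvas enters the basis when its profit ≥ yᵀa₃ = 4·4 + 9·4 = 52.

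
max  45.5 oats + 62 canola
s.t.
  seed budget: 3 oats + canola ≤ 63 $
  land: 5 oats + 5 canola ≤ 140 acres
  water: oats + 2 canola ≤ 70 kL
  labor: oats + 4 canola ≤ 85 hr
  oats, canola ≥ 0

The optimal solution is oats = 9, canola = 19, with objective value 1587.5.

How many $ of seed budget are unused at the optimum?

17

seed budget used = 3·9 + 1·19 = 46; slack = 63 − 46 = 17.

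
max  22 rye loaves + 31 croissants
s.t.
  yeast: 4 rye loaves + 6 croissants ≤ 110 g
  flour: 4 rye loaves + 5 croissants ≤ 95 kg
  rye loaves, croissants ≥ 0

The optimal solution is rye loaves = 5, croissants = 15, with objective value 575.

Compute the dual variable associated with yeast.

3.5

Both yeast and flour are binding at x*.
The binding rows give the dual system: 4·y_yeast + 4·y_flour = 22 and 6·y_yeast + 5·y_flour = 31.
→ y_yeast = 3.5 and y_flour = 2.
Shadow price of yeast = 3.5.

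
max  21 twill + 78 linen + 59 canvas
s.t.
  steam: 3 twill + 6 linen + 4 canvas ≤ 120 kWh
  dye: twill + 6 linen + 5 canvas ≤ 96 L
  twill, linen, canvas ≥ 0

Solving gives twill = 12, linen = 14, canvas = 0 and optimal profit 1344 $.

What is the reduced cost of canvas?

-2

Both steam and dye are binding at x*.
The binding rows give the dual system: 3·y_steam + 1·y_dye = 21 and 6·y_steam + 6·y_dye = 78.
This yields shadow prices y_steam = 4, y_dye = 9.
Reduced cost of canvas: c₃ − yᵀa₃ = 59 − (4·4 + 9·5) = 59 − 61 = -2.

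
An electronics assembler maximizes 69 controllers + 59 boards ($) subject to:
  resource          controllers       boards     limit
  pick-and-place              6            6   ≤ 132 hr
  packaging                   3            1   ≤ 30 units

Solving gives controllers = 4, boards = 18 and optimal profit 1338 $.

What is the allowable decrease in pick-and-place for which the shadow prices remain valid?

72

Binding constraints: pick-and-place, packaging. The basis is B = [[6,6],[3,1]] with det -12.
Per unit decrease in pick-and-place, x* moves by d = (0.0833, -0.25).
The basis stays optimal until boards reaches 0; allowable decrease = 72 hr.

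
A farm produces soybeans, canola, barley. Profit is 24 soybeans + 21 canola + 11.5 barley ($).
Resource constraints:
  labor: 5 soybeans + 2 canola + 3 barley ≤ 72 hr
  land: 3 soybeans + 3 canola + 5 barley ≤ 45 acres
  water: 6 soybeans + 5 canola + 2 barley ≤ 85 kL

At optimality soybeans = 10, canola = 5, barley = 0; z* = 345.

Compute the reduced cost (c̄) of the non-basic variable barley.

-4.5

At the optimum: labor uses 60 of 72 (slack = 12); land uses 45 of 45 (binding); water uses 85 of 85 (binding).
By complementary slackness, y = 0 for the non-binding constraint.
From A_Bᵀ y = c: 3·y_land + 6·y_water = 24; 3·y_land + 5·y_water = 21.
This yields shadow prices y_land = 2, y_water = 3.
Reduced cost of barley: c₃ − yᵀa₃ = 11.5 − (2·5 + 3·2) = 11.5 − 16 = -4.5.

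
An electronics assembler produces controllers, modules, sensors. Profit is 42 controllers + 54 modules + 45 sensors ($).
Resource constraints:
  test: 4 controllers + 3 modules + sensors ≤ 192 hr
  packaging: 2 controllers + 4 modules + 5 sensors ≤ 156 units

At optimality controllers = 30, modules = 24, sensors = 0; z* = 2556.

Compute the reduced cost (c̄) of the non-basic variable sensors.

-6

Check each constraint at x*: test 192/192 (tight); packaging 156/156 (tight).
Dual feasibility on the basic columns requires 4·y_test + 2·y_packaging = 42, 3·y_test + 4·y_packaging = 54.
This yields shadow prices y_test = 6, y_packaging = 9.
Reduced cost of sensors: c₃ − yᵀa₃ = 45 − (6·1 + 9·5) = 45 − 51 = -6.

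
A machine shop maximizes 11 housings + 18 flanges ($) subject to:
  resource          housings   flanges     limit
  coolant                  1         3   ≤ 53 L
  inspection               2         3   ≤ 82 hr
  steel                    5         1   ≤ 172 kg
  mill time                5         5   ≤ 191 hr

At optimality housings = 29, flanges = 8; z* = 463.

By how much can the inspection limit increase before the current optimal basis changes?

1.8

Binding constraints: coolant, inspection. The basis is B = [[1,3],[2,3]] with det -3.
Per unit increase in inspection, x* moves by d = (1, -0.3333).
The basis stays optimal until mill time becomes binding; allowable increase = 1.8 hr.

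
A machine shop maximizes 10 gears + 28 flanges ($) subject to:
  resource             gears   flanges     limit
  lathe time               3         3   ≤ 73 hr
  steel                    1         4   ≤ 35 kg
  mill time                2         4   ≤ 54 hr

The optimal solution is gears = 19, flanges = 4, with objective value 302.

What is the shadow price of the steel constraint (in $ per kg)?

At the optimum: lathe time uses 69 of 73 (slack = 4); steel uses 35 of 35 (binding); mill time uses 54 of 54 (binding).
Slack constraints have shadow price 0 (complementary slackness).
Dual feasibility on the basic columns requires 1·y_steel + 2·y_mill time = 10, 4·y_steel + 4·y_mill time = 28.
→ y_steel = 4 and y_mill time = 3.
Shadow price of steel = 4.

4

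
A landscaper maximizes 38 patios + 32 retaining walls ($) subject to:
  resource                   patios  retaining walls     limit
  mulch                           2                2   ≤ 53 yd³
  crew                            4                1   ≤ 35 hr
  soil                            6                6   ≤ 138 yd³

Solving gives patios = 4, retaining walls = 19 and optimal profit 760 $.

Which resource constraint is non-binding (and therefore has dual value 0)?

mulch: 46/53 (slack 7)
crew: 35/35 (binding)
soil: 138/138 (binding)
By complementary slackness, a constraint with positive slack has shadow price 0 → mulch.

mulch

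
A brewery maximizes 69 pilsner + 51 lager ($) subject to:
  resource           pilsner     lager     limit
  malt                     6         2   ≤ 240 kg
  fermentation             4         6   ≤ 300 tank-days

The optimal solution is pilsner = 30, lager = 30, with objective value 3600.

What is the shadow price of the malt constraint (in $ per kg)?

At the optimum: malt uses 240 of 240 (binding); fermentation uses 300 of 300 (binding).
Dual feasibility on the basic columns requires 6·y_malt + 4·y_fermentation = 69, 2·y_malt + 6·y_fermentation = 51.
Solving: y_malt = 7.5, y_fermentation = 6.
Shadow price of malt = 7.5.

7.5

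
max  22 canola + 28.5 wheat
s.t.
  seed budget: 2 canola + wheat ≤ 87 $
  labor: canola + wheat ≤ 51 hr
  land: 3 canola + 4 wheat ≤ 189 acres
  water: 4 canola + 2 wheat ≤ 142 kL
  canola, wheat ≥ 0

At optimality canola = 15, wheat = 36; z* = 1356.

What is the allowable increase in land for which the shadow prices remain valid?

15

Binding constraints: labor, land. The basis is B = [[1,1],[3,4]] with det 1.
Per unit increase in land, x* moves by d = (-1, 1).
The basis stays optimal until canola reaches 0; allowable increase = 15 acres.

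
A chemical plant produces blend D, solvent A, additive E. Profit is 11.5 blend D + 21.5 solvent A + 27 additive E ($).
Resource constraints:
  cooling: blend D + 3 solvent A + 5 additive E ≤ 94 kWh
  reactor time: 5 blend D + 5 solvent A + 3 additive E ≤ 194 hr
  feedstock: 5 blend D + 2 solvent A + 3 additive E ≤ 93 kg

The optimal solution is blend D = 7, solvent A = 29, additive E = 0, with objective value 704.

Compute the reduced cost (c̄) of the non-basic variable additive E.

Binding: cooling and feedstock. Non-binding: reactor time (14 unused).
Since reactor time is not tight, its dual is 0.
The binding rows give the dual system: 1·y_cooling + 5·y_feedstock = 11.5 and 3·y_cooling + 2·y_feedstock = 21.5.
→ y_cooling = 6.5 and y_feedstock = 1.
Reduced cost of additive E: c₃ − yᵀa₃ = 27 − (6.5·5 + 1·3) = 27 − 35.5 = -8.5.

-8.5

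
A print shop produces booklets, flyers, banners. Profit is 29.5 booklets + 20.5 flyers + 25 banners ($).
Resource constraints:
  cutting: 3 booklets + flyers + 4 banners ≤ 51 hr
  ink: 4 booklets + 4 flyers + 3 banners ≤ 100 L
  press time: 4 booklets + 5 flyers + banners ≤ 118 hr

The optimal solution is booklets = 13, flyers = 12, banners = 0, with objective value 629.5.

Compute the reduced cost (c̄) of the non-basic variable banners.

-5

Binding: cutting and ink. Non-binding: press time (6 unused).
Since press time is not tight, its dual is 0.
Dual feasibility on the basic columns requires 3·y_cutting + 4·y_ink = 29.5, 1·y_cutting + 4·y_ink = 20.5.
→ y_cutting = 4.5 and y_ink = 4.
Reduced cost of banners: c₃ − yᵀa₃ = 25 − (4.5·4 + 4·3) = 25 − 30 = -5.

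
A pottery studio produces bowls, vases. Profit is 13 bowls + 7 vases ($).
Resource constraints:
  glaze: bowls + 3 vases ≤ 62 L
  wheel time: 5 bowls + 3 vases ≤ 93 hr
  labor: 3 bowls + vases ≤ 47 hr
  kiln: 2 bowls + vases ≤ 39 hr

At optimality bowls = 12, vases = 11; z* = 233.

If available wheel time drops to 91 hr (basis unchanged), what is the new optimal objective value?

229

Check each constraint at x*: glaze 45/62 (slack 17); wheel time 93/93 (tight); labor 47/47 (tight); kiln 35/39 (slack 4).
Slack constraints have shadow price 0 (complementary slackness).
The binding rows give the dual system: 5·y_wheel time + 3·y_labor = 13 and 3·y_wheel time + 1·y_labor = 7.
This yields shadow prices y_wheel time = 2, y_labor = 1.
Δz = y_wheel time·Δb = 2 × (-2) = -4, so new z* = 233 − 4 = 229.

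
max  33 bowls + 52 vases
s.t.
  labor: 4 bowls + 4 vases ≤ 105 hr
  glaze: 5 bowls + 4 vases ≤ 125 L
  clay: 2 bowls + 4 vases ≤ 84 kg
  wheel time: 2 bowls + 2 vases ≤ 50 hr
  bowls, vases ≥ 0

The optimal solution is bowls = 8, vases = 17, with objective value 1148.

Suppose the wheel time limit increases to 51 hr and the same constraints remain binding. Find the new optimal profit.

Check each constraint at x*: labor 100/105 (slack 5); glaze 108/125 (slack 17); clay 84/84 (tight); wheel time 50/50 (tight).
By complementary slackness, y = 0 for the non-binding constraints.
From A_Bᵀ y = c: 2·y_clay + 2·y_wheel time = 33; 4·y_clay + 2·y_wheel time = 52.
→ y_clay = 9.5 and y_wheel time = 7.
Δz = y_wheel time·Δb = 7 × (1) = 7, so new z* = 1148 + 7 = 1155.

1155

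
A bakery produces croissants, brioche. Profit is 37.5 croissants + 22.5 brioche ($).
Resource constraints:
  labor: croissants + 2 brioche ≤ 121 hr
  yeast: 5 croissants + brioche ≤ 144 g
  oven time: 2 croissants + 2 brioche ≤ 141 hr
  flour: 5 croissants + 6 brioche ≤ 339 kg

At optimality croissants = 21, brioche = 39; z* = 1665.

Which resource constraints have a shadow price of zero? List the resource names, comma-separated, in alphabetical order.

labor, oven time

labor: 99/121 (slack 22)
yeast: 144/144 (binding)
oven time: 120/141 (slack 21)
flour: 339/339 (binding)
By complementary slackness, a constraint with positive slack has shadow price 0 → labor, oven time.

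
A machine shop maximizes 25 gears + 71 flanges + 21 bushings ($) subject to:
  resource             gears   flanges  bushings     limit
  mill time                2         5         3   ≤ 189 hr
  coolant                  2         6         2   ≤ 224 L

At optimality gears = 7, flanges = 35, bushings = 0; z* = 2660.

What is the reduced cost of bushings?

At the optimum: mill time uses 189 of 189 (binding); coolant uses 224 of 224 (binding).
Dual feasibility on the basic columns requires 2·y_mill time + 2·y_coolant = 25, 5·y_mill time + 6·y_coolant = 71.
→ y_mill time = 4 and y_coolant = 8.5.
Reduced cost of bushings: c₃ − yᵀa₃ = 21 − (4·3 + 8.5·2) = 21 − 29 = -8.

-8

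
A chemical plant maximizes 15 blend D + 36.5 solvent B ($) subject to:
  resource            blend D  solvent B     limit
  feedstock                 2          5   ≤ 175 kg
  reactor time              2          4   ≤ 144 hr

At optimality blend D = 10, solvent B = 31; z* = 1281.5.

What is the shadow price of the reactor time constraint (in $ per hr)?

1

Check each constraint at x*: feedstock 175/175 (tight); reactor time 144/144 (tight).
From A_Bᵀ y = c: 2·y_feedstock + 2·y_reactor time = 15; 5·y_feedstock + 4·y_reactor time = 36.5.
This yields shadow prices y_feedstock = 6.5, y_reactor time = 1.
Shadow price of reactor time = 1.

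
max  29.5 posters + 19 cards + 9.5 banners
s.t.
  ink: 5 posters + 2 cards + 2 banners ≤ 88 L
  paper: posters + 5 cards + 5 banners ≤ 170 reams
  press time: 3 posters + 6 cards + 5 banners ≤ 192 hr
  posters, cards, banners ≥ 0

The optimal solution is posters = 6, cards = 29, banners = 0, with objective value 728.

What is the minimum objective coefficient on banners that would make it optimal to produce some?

At the optimum: ink uses 88 of 88 (binding); paper uses 151 of 170 (slack = 19); press time uses 192 of 192 (binding).
By complementary slackness, y = 0 for the non-binding constraint.
From A_Bᵀ y = c: 5·y_ink + 3·y_press time = 29.5; 2·y_ink + 6·y_press time = 19.
Solving: y_ink = 5, y_press time = 1.5.
banners enters the basis when its profit ≥ yᵀa₃ = 5·2 + 1.5·5 = 17.5.

17.5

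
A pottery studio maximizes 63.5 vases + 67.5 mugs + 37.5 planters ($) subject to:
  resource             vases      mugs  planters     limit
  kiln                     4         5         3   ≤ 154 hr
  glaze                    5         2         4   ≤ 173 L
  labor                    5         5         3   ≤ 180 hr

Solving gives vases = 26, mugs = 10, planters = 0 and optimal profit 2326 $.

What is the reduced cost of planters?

-3

Check each constraint at x*: kiln 154/154 (tight); glaze 150/173 (slack 23); labor 180/180 (tight).
Slack constraints have shadow price 0 (complementary slackness).
The binding rows give the dual system: 4·y_kiln + 5·y_labor = 63.5 and 5·y_kiln + 5·y_labor = 67.5.
Solving: y_kiln = 4, y_labor = 9.5.
Reduced cost of planters: c₃ − yᵀa₃ = 37.5 − (4·3 + 9.5·3) = 37.5 − 40.5 = -3.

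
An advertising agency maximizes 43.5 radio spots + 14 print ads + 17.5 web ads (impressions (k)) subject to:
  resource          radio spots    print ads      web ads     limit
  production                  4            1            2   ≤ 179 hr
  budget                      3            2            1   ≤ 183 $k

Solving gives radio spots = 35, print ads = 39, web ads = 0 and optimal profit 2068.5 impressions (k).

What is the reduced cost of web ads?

-3

Check each constraint at x*: production 179/179 (tight); budget 183/183 (tight).
Dual feasibility on the basic columns requires 4·y_production + 3·y_budget = 43.5, 1·y_production + 2·y_budget = 14.
This yields shadow prices y_production = 9, y_budget = 2.5.
Reduced cost of web ads: c₃ − yᵀa₃ = 17.5 − (9·2 + 2.5·1) = 17.5 − 20.5 = -3.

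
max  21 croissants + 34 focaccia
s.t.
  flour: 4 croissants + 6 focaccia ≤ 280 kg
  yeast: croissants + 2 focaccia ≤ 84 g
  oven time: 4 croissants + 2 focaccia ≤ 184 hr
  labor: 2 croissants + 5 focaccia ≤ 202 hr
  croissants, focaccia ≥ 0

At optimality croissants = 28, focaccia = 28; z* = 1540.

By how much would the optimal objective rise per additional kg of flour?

At the optimum: flour uses 280 of 280 (binding); yeast uses 84 of 84 (binding); oven time uses 168 of 184 (slack = 16); labor uses 196 of 202 (slack = 6).
Since oven time, labor are not tight, their duals are 0.
The binding rows give the dual system: 4·y_flour + 1·y_yeast = 21 and 6·y_flour + 2·y_yeast = 34.
Solving: y_flour = 4, y_yeast = 5.
Shadow price of flour = 4.

4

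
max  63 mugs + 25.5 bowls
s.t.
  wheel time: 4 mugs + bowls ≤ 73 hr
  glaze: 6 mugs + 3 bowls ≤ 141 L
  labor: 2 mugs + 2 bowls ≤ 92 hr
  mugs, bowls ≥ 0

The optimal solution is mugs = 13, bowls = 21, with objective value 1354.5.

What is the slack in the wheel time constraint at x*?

wheel time used = 4·13 + 1·21 = 73; slack = 73 − 73 = 0.

0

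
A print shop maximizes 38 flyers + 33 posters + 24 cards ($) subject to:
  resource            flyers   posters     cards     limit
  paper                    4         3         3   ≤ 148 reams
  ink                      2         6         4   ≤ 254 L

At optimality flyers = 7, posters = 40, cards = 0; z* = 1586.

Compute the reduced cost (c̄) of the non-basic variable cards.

-7

At the optimum: paper uses 148 of 148 (binding); ink uses 254 of 254 (binding).
The binding rows give the dual system: 4·y_paper + 2·y_ink = 38 and 3·y_paper + 6·y_ink = 33.
This yields shadow prices y_paper = 9, y_ink = 1.
Reduced cost of cards: c₃ − yᵀa₃ = 24 − (9·3 + 1·4) = 24 − 31 = -7.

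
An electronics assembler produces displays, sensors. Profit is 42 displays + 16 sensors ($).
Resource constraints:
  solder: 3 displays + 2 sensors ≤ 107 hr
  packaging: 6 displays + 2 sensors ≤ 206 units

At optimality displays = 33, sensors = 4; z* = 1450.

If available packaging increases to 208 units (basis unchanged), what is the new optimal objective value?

1462

At the optimum: solder uses 107 of 107 (binding); packaging uses 206 of 206 (binding).
Dual feasibility on the basic columns requires 3·y_solder + 6·y_packaging = 42, 2·y_solder + 2·y_packaging = 16.
→ y_solder = 2 and y_packaging = 6.
Δz = y_packaging·Δb = 6 × (2) = 12, so new z* = 1450 + 12 = 1462.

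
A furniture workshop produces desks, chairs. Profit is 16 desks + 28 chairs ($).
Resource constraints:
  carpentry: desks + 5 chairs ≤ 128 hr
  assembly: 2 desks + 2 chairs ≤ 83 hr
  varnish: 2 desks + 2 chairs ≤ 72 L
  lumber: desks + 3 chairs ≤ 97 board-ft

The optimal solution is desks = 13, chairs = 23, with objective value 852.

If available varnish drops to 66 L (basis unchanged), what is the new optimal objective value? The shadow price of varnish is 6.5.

Δb = -6, so new z* = 852 + (6.5)·(-6) = 852 − 39 = 813.

813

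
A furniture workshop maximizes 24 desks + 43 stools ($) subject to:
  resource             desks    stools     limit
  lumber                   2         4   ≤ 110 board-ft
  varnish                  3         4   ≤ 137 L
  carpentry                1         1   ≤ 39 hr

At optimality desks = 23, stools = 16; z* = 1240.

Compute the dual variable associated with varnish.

Binding: lumber and carpentry. Non-binding: varnish (4 unused).
By complementary slackness, y = 0 for the non-binding constraint.
The binding rows give the dual system: 2·y_lumber + 1·y_carpentry = 24 and 4·y_lumber + 1·y_carpentry = 43.
→ y_lumber = 9.5 and y_carpentry = 5.
Shadow price of varnish = 0.

0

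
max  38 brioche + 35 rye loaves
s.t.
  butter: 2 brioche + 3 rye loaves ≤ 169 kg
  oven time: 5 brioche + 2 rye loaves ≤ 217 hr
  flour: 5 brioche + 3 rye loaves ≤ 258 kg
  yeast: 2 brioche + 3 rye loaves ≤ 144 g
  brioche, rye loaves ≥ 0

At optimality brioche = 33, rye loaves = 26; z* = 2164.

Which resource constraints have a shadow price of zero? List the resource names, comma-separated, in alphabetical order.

butter: 144/169 (slack 25)
oven time: 217/217 (binding)
flour: 243/258 (slack 15)
yeast: 144/144 (binding)
By complementary slackness, a constraint with positive slack has shadow price 0 → butter, flour.

butter, flour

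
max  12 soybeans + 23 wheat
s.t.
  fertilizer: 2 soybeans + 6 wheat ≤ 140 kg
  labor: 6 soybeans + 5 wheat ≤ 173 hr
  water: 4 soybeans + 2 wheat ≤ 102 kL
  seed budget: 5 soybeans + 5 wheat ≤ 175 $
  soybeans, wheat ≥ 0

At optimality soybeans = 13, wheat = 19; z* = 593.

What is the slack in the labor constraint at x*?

0

labor used = 6·13 + 5·19 = 173; slack = 173 − 173 = 0.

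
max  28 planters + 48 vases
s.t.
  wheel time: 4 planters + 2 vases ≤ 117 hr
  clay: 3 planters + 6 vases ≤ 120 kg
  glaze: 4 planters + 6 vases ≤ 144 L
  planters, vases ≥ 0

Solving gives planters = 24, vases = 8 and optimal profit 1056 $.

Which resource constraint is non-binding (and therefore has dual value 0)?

wheel time

wheel time: 112/117 (slack 5)
clay: 120/120 (binding)
glaze: 144/144 (binding)
By complementary slackness, a constraint with positive slack has shadow price 0 → wheel time.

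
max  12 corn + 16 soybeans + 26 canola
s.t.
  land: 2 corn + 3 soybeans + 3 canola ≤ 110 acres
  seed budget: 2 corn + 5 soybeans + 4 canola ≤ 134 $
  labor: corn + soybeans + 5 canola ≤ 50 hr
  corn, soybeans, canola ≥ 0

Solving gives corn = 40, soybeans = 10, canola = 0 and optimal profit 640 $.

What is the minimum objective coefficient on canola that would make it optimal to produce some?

32

At the optimum: land uses 110 of 110 (binding); seed budget uses 130 of 134 (slack = 4); labor uses 50 of 50 (binding).
Since seed budget is not tight, its dual is 0.
The binding rows give the dual system: 2·y_land + 1·y_labor = 12 and 3·y_land + 1·y_labor = 16.
→ y_land = 4 and y_labor = 4.
canola enters the basis when its profit ≥ yᵀa₃ = 4·3 + 4·5 = 32.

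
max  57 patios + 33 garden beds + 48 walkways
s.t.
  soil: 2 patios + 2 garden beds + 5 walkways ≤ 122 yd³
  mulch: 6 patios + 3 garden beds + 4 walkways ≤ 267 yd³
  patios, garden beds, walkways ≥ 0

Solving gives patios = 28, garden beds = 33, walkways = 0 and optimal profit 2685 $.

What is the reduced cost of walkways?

-6.5

Check each constraint at x*: soil 122/122 (tight); mulch 267/267 (tight).
Dual feasibility on the basic columns requires 2·y_soil + 6·y_mulch = 57, 2·y_soil + 3·y_mulch = 33.
Solving: y_soil = 4.5, y_mulch = 8.
Reduced cost of walkways: c₃ − yᵀa₃ = 48 − (4.5·5 + 8·4) = 48 − 54.5 = -6.5.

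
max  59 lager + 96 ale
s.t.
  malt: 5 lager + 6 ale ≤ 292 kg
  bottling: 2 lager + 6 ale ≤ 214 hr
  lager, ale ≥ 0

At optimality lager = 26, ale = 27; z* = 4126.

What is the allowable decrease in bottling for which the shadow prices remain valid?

Binding constraints: malt, bottling. The basis is B = [[5,6],[2,6]] with det 18.
Per unit decrease in bottling, x* moves by d = (0.3333, -0.2778).
The basis stays optimal until ale reaches 0; allowable decrease = 97.2 hr.

97.2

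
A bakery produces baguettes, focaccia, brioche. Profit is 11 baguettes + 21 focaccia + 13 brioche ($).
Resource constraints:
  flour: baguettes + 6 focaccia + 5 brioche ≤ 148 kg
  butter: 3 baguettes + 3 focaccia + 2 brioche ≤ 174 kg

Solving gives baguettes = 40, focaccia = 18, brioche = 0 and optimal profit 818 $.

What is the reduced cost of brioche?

-3

Both flour and butter are binding at x*.
Dual feasibility on the basic columns requires 1·y_flour + 3·y_butter = 11, 6·y_flour + 3·y_butter = 21.
This yields shadow prices y_flour = 2, y_butter = 3.
Reduced cost of brioche: c₃ − yᵀa₃ = 13 − (2·5 + 3·2) = 13 − 16 = -3.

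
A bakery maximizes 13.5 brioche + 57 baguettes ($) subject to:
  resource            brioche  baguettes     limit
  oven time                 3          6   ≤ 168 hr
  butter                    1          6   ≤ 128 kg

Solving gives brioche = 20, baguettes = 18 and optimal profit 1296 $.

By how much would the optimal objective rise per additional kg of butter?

7.5

At the optimum: oven time uses 168 of 168 (binding); butter uses 128 of 128 (binding).
The binding rows give the dual system: 3·y_oven time + 1·y_butter = 13.5 and 6·y_oven time + 6·y_butter = 57.
Solving: y_oven time = 2, y_butter = 7.5.
Shadow price of butter = 7.5.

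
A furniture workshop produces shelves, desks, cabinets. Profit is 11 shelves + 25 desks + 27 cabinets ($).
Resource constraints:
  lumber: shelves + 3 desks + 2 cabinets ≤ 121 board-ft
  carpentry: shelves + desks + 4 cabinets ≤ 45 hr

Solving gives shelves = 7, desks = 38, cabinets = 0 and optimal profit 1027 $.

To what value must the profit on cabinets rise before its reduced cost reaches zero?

30

At the optimum: lumber uses 121 of 121 (binding); carpentry uses 45 of 45 (binding).
Dual feasibility on the basic columns requires 1·y_lumber + 1·y_carpentry = 11, 3·y_lumber + 1·y_carpentry = 25.
Solving: y_lumber = 7, y_carpentry = 4.
cabinets enters the basis when its profit ≥ yᵀa₃ = 7·2 + 4·4 = 30.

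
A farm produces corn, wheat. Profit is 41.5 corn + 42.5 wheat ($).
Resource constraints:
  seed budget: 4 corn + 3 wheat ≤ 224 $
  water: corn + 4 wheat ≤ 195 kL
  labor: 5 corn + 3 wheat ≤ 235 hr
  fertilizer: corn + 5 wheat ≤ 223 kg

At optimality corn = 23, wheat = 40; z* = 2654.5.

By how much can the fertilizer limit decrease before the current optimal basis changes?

176

Binding constraints: labor, fertilizer. The basis is B = [[5,3],[1,5]] with det 22.
Per unit decrease in fertilizer, x* moves by d = (0.1364, -0.2273).
The basis stays optimal until wheat reaches 0; allowable decrease = 176 kg.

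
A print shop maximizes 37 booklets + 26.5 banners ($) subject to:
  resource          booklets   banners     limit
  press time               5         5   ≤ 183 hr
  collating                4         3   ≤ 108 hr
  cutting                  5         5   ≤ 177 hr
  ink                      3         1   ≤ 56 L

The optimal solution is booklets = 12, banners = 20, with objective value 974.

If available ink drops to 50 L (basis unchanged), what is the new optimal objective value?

968

Check each constraint at x*: press time 160/183 (slack 23); collating 108/108 (tight); cutting 160/177 (slack 17); ink 56/56 (tight).
Since press time, cutting are not tight, their duals are 0.
Dual feasibility on the basic columns requires 4·y_collating + 3·y_ink = 37, 3·y_collating + 1·y_ink = 26.5.
Solving: y_collating = 8.5, y_ink = 1.
Δz = y_ink·Δb = 1 × (-6) = -6, so new z* = 974 − 6 = 968.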